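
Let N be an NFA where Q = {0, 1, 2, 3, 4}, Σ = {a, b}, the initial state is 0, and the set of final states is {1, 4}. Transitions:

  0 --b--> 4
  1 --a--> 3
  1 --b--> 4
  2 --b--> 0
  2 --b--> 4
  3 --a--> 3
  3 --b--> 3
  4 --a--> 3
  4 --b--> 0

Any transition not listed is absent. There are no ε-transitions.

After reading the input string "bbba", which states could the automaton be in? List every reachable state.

Start in {0}.
Read 'b': {0} → {4}.
Read 'b': {4} → {0}.
Read 'b': {0} → {4}.
Read 'a': {4} → {3}.

{3}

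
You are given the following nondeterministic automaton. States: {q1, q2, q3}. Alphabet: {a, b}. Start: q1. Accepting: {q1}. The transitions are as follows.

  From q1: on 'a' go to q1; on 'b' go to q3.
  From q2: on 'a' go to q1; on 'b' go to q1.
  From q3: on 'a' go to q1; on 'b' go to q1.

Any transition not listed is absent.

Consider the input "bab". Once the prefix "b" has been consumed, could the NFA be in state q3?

Yes

Start in {q1}.
Read 'b': {q1} → {q3}.
State q3 is in {q3}.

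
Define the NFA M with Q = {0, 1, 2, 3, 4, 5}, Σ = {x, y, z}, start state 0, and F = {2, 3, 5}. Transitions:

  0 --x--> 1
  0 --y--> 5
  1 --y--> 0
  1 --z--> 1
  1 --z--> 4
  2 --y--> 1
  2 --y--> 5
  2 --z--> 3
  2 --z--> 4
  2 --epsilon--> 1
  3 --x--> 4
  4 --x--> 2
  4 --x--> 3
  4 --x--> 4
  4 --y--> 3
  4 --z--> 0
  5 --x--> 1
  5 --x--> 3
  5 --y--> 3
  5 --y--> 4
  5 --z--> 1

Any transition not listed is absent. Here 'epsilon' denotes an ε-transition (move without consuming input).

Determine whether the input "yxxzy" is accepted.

Yes

Start in {0}.
Read 'y': 0→{5}; now {5}.
Read 'x': 5→{1, 3}; now {1, 3}.
Read 'x': 1→∅, 3→{4}; now {4}.
Read 'z': 4→{0}; now {0}.
Read 'y': 0→{5}; now {5}.
The final set {5} contains the accepting state 5.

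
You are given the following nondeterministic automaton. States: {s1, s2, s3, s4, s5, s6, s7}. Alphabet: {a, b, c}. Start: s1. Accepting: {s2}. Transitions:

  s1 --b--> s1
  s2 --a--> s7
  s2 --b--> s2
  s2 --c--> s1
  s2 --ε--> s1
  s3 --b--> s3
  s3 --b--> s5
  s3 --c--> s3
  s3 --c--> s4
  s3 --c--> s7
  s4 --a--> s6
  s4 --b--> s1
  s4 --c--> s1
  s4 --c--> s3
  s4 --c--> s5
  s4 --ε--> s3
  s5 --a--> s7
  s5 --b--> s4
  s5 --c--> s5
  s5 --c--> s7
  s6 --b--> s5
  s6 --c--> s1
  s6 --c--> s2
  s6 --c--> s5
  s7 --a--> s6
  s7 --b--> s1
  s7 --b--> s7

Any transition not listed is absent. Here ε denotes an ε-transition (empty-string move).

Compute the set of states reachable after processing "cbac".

∅

Start in {s1}.
Read 'c': {s1} → ∅.
The set is empty and remains empty for the remaining 3 symbols.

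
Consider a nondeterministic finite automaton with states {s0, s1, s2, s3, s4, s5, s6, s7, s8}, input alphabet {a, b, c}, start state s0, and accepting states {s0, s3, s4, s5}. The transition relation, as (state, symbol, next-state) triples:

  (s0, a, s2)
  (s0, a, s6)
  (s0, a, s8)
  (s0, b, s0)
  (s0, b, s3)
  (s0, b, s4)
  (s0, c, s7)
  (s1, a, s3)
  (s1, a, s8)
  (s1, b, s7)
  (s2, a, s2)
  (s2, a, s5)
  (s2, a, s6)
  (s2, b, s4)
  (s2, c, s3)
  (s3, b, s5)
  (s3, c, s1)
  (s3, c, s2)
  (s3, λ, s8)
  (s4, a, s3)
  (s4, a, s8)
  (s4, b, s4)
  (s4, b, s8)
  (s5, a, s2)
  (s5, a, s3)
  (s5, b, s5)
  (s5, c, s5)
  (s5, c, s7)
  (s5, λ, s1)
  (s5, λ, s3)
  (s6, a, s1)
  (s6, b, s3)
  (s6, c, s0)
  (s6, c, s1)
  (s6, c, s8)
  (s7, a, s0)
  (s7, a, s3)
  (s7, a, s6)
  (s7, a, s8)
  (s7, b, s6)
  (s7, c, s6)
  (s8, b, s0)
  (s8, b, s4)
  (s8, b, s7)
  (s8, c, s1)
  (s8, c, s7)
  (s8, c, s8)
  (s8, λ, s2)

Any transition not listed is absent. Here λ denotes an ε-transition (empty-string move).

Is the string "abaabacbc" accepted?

Yes

Start in {s0}.
Read 'a': s0→{s2, s6, s8}; now {s2, s6, s8}.
Read 'b': s2→{s4}, s6→{s3}, s8→{s0, s4, s7}; union {s0, s3, s4, s7}; ε-closure = {s0, s2, s3, s4, s7, s8}.
Read 'a': s0→{s2, s6, s8}, s2→{s2, s5, s6}, s3→∅, s4→{s3, s8}, s7→{s0, s3, s6, s8}, s8→∅; union {s0, s2, s3, s5, s6, s8}; ε-closure = {s0, s1, s2, s3, s5, s6, s8}.
Read 'a': s0→{s2, s6, s8}, s1→{s3, s8}, s2→{s2, s5, s6}, s3→∅, s5→{s2, s3}, s6→{s1}, s8→∅; now {s1, s2, s3, s5, s6, s8}.
Read 'b': s1→{s7}, s2→{s4}, s3→{s5}, s5→{s5}, s6→{s3}, s8→{s0, s4, s7}; union {s0, s3, s4, s5, s7}; ε-closure = {s0, s1, s2, s3, s4, s5, s7, s8}.
Read 'a': s0→{s2, s6, s8}, s1→{s3, s8}, s2→{s2, s5, s6}, s3→∅, s4→{s3, s8}, s5→{s2, s3}, s7→{s0, s3, s6, s8}, s8→∅; union {s0, s2, s3, s5, s6, s8}; ε-closure = {s0, s1, s2, s3, s5, s6, s8}.
Read 'c': s0→{s7}, s1→∅, s2→{s3}, s3→{s1, s2}, s5→{s5, s7}, s6→{s0, s1, s8}, s8→{s1, s7, s8}; now {s0, s1, s2, s3, s5, s7, s8}.
Read 'b': s0→{s0, s3, s4}, s1→{s7}, s2→{s4}, s3→{s5}, s5→{s5}, s7→{s6}, s8→{s0, s4, s7}; union {s0, s3, s4, s5, s6, s7}; ε-closure = {s0, s1, s2, s3, s4, s5, s6, s7, s8}.
Read 'c': s0→{s7}, s1→∅, s2→{s3}, s3→{s1, s2}, s4→∅, s5→{s5, s7}, s6→{s0, s1, s8}, s7→{s6}, s8→{s1, s7, s8}; now {s0, s1, s2, s3, s5, s6, s7, s8}.
The final set {s0, s1, s2, s3, s5, s6, s7, s8} contains the accepting states s0, s3, s5.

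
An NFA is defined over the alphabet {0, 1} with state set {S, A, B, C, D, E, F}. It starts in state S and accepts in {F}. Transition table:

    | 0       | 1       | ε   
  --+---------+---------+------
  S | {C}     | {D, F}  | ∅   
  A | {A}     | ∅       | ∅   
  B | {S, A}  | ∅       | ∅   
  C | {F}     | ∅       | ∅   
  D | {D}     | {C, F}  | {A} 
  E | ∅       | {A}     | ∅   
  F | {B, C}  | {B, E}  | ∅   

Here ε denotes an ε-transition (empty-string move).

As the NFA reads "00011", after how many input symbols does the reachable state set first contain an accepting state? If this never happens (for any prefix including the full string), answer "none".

Start in {S}.
Read '0': S→{C}; now {C}.
Read '0': C→{F}; now {F}.
None of the earlier sets intersect F, but {F} does.

2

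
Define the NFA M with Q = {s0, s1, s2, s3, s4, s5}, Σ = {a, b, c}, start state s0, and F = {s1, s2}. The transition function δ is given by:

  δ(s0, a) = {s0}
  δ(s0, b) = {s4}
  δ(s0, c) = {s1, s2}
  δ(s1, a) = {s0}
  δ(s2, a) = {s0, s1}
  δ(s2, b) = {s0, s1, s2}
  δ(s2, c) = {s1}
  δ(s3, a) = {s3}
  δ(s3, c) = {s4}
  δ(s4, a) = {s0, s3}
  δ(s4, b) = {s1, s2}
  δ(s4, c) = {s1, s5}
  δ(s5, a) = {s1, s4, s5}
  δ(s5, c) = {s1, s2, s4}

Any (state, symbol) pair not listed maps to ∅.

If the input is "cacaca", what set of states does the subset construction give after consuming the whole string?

Start in {s0}.
Read 'c': s0→{s1, s2}; now {s1, s2}.
Read 'a': s1→{s0}, s2→{s0, s1}; now {s0, s1}.
Read 'c': s0→{s1, s2}, s1→∅; now {s1, s2}.
Read 'a': s1→{s0}, s2→{s0, s1}; now {s0, s1}.
Read 'c': s0→{s1, s2}, s1→∅; now {s1, s2}.
Read 'a': s1→{s0}, s2→{s0, s1}; now {s0, s1}.

{s0, s1}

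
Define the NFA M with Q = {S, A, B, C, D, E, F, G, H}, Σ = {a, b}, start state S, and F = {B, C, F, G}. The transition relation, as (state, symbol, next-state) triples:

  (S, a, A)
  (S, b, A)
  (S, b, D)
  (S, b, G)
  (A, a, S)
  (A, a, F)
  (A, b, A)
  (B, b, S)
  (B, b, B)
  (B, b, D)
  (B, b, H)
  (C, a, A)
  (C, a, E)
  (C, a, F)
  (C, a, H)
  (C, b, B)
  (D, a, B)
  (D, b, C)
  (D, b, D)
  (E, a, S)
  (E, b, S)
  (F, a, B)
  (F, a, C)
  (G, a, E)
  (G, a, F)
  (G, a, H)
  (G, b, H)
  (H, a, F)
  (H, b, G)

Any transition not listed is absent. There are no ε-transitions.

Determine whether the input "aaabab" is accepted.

Start in {S}.
Read 'a': {S} → {A}.
Read 'a': {A} → {S, F}.
Read 'a': {S, F} → {A, B, C}.
Read 'b': {A, B, C} → {S, A, B, D, H}.
Read 'a': {S, A, B, D, H} → {S, A, B, F}.
Read 'b': {S, A, B, F} → {S, A, B, D, G, H}.
The final set {S, A, B, D, G, H} contains the accepting states B, G.

Yes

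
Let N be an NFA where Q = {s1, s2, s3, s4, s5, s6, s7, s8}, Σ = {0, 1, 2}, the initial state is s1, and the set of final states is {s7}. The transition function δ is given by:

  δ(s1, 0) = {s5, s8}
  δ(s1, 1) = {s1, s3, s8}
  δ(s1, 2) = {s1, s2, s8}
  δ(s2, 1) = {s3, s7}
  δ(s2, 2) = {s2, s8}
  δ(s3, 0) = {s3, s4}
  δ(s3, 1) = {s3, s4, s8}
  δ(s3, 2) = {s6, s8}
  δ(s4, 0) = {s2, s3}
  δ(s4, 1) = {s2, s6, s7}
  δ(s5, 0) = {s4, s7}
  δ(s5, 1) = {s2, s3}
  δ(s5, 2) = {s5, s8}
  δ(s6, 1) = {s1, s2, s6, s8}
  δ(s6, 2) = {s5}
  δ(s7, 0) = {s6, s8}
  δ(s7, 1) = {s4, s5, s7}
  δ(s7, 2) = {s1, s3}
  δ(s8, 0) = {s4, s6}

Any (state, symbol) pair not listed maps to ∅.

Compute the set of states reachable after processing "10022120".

{s3, s4, s5, s6, s7, s8}

Start in {s1}.
Read '1': {s1} → {s1, s3, s8}.
Read '0': {s1, s3, s8} → {s3, s4, s5, s6, s8}.
Read '0': {s3, s4, s5, s6, s8} → {s2, s3, s4, s6, s7}.
Read '2': {s2, s3, s4, s6, s7} → {s1, s2, s3, s5, s6, s8}.
Read '2': {s1, s2, s3, s5, s6, s8} → {s1, s2, s5, s6, s8}.
Read '1': {s1, s2, s5, s6, s8} → {s1, s2, s3, s6, s7, s8}.
Read '2': {s1, s2, s3, s6, s7, s8} → {s1, s2, s3, s5, s6, s8}.
Read '0': {s1, s2, s3, s5, s6, s8} → {s3, s4, s5, s6, s7, s8}.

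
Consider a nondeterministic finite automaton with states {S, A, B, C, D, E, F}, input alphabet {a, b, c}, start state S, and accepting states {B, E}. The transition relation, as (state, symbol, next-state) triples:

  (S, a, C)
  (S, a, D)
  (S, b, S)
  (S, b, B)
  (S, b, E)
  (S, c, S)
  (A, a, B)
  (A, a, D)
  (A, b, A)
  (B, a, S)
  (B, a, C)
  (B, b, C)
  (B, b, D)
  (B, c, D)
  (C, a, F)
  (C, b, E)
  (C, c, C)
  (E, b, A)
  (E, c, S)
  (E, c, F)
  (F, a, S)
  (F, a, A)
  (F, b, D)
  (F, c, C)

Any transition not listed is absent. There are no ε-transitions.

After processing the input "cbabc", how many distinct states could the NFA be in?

Start in {S}.
Read 'c': {S} → {S}.
Read 'b': {S} → {S, B, E}.
Read 'a': {S, B, E} → {S, C, D}.
Read 'b': {S, C, D} → {S, B, E}.
Read 'c': {S, B, E} → {S, D, F}.
That set has 3 states.

3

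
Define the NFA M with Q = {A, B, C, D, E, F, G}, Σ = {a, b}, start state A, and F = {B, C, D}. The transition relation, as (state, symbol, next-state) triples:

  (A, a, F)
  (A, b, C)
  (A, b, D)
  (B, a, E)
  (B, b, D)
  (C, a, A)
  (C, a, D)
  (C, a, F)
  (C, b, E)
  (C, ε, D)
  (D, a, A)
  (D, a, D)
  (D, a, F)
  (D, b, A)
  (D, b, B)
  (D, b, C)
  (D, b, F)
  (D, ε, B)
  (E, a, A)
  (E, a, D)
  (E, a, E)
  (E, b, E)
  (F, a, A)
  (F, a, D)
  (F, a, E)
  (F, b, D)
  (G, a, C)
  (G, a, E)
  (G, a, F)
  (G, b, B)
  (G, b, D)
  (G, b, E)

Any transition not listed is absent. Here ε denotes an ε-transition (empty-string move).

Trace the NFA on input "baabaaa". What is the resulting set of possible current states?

{A, B, D, E, F}

Start in {A}.
Read 'b': {A} → {B, C, D}.
Read 'a': {B, C, D} → {A, B, D, E, F}.
Read 'a': {A, B, D, E, F} → {A, B, D, E, F}.
Read 'b': {A, B, D, E, F} → {A, B, C, D, E, F}.
Read 'a': {A, B, C, D, E, F} → {A, B, D, E, F}.
Read 'a': {A, B, D, E, F} → {A, B, D, E, F}.
Read 'a': {A, B, D, E, F} → {A, B, D, E, F}.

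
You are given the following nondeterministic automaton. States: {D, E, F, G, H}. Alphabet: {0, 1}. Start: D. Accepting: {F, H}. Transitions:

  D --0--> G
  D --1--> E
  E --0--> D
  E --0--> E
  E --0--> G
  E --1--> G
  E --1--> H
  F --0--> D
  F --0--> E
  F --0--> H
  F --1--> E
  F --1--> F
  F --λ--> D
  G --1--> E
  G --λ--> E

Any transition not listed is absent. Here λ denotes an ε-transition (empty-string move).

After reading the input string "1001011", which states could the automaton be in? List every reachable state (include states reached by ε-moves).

{E, G, H}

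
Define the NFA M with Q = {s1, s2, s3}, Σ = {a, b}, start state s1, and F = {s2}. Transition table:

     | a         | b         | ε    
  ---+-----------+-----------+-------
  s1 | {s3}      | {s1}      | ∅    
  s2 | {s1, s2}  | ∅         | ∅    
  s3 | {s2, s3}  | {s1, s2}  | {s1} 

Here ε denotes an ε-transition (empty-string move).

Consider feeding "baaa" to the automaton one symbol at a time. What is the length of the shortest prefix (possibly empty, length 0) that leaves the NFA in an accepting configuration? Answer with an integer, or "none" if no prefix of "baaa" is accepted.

3

Start in {s1}.
Read 'b': s1→{s1}; now {s1}.
Read 'a': s1→{s3}; union {s3}; ε-closure = {s1, s3}.
Read 'a': s1→{s3}, s3→{s2, s3}; union {s2, s3}; ε-closure = {s1, s2, s3}.
None of the earlier sets intersect F, but {s1, s2, s3} does.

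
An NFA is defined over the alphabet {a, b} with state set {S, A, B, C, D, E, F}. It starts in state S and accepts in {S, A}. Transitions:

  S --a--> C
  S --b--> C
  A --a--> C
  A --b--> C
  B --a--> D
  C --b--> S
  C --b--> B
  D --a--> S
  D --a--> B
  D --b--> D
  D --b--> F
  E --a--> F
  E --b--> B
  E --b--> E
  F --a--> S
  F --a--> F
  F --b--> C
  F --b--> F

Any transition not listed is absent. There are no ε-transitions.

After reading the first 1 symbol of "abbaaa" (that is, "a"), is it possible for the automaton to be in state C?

Start in {S}.
Read 'a': S→{C}; now {C}.
State C is in {C}.

Yes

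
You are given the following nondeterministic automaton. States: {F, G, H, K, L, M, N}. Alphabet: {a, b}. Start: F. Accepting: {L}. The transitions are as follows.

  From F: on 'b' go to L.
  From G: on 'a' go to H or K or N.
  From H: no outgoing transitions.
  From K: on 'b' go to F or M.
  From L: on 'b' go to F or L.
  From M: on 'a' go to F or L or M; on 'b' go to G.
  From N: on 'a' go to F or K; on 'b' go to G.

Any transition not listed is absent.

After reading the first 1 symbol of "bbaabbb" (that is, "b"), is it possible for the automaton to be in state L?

Start in {F}.
Read 'b': F→{L}; now {L}.
State L is in {L}.

Yes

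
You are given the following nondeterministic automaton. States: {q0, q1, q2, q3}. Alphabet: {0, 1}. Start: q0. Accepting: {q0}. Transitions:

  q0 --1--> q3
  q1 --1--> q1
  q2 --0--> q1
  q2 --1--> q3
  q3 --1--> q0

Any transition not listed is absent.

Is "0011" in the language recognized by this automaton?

No

Start in {q0}.
Read '0': q0→∅; now ∅.
The set is empty and remains empty for the remaining 3 symbols.
The final set ∅ contains no accepting state.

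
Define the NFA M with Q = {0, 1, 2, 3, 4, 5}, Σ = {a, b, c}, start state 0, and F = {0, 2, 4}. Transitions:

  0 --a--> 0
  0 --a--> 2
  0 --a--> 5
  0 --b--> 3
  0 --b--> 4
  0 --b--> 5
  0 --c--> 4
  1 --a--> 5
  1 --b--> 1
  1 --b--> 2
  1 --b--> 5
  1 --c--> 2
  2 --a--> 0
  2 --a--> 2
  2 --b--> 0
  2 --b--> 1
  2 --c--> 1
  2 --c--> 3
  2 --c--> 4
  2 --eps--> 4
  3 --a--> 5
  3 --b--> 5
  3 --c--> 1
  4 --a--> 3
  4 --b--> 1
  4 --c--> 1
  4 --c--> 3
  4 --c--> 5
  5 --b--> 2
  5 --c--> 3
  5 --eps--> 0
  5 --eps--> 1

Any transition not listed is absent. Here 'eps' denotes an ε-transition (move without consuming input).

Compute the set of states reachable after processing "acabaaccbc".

{0, 1, 2, 3, 4, 5}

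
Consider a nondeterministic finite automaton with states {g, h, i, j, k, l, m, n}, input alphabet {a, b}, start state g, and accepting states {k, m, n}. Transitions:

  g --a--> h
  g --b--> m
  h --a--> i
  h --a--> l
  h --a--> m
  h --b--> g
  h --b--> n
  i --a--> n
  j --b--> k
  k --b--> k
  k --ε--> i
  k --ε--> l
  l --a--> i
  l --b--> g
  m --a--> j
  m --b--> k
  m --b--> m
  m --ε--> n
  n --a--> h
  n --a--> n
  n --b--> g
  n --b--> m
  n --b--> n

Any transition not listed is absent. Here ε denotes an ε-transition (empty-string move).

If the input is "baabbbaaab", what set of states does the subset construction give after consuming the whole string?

{g, i, k, l, m, n}

Start in {g}.
Read 'b': {g} → {m, n}.
Read 'a': {m, n} → {h, j, n}.
Read 'a': {h, j, n} → {h, i, l, m, n}.
Read 'b': {h, i, l, m, n} → {g, i, k, l, m, n}.
Read 'b': {g, i, k, l, m, n} → {g, i, k, l, m, n}.
Read 'b': {g, i, k, l, m, n} → {g, i, k, l, m, n}.
Read 'a': {g, i, k, l, m, n} → {h, i, j, n}.
Read 'a': {h, i, j, n} → {h, i, l, m, n}.
Read 'a': {h, i, l, m, n} → {h, i, j, l, m, n}.
Read 'b': {h, i, j, l, m, n} → {g, i, k, l, m, n}.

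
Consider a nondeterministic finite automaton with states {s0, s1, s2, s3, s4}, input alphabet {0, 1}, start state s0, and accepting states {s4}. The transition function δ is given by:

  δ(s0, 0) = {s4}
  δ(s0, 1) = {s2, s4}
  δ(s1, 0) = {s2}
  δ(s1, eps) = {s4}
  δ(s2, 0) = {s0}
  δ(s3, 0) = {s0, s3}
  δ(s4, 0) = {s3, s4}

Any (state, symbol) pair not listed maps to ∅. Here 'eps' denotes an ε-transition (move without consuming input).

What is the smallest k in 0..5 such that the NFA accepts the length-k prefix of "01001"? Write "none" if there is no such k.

Start in {s0}.
Read '0': {s0} → {s4}.
None of the earlier sets intersect F, but {s4} does.

1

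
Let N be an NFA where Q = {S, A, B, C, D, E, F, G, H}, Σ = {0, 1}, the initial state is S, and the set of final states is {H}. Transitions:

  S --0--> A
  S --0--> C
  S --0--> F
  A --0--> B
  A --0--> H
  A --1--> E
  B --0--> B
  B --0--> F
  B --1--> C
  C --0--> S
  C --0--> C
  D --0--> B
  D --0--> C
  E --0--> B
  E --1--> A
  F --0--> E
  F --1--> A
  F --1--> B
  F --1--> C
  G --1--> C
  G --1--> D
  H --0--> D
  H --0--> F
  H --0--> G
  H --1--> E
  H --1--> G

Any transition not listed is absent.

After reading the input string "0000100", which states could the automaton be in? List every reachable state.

{S, A, B, C, D, E, F, G}

Start in {S}.
Read '0': S→{A, C, F}; now {A, C, F}.
Read '0': A→{B, H}, C→{S, C}, F→{E}; now {S, B, C, E, H}.
Read '0': S→{A, C, F}, B→{B, F}, C→{S, C}, E→{B}, H→{D, F, G}; now {S, A, B, C, D, F, G}.
Read '0': S→{A, C, F}, A→{B, H}, B→{B, F}, C→{S, C}, D→{B, C}, F→{E}, G→∅; now {S, A, B, C, E, F, H}.
Read '1': S→∅, A→{E}, B→{C}, C→∅, E→{A}, F→{A, B, C}, H→{E, G}; now {A, B, C, E, G}.
Read '0': A→{B, H}, B→{B, F}, C→{S, C}, E→{B}, G→∅; now {S, B, C, F, H}.
Read '0': S→{A, C, F}, B→{B, F}, C→{S, C}, F→{E}, H→{D, F, G}; now {S, A, B, C, D, E, F, G}.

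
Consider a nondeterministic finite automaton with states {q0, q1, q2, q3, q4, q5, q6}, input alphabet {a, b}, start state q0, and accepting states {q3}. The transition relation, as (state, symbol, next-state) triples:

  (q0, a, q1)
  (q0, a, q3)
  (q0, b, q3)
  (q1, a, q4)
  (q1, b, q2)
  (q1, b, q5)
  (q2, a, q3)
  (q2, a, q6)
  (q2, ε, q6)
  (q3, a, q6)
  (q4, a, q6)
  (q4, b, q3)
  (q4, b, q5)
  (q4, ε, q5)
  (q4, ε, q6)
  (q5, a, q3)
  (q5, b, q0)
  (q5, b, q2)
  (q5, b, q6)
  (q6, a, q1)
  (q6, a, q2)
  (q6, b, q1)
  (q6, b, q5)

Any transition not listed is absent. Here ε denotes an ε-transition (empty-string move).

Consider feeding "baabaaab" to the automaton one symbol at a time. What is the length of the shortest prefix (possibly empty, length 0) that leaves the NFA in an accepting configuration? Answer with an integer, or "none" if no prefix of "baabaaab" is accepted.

Start in {q0}.
Read 'b': q0→{q3}; now {q3}.
None of the earlier sets intersect F, but {q3} does.

1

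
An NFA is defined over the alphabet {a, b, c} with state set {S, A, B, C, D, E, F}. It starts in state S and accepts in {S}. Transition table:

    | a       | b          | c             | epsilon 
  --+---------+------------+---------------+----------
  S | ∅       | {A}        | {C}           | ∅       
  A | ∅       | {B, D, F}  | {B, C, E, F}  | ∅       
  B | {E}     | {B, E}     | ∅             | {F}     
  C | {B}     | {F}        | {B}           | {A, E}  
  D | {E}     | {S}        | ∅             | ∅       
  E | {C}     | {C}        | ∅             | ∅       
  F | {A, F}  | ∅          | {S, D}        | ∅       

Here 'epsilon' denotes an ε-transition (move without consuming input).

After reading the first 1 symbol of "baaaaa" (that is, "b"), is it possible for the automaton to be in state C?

No

Start in {S}.
Read 'b': S→{A}; now {A}.
State C is not in {A}.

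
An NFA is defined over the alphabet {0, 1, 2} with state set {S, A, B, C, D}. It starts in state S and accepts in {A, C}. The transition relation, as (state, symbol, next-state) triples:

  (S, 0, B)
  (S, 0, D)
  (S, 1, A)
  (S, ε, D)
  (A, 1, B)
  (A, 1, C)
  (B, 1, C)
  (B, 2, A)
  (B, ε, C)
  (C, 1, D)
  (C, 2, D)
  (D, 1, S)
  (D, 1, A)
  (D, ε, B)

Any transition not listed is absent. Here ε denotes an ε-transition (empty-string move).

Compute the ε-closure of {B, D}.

Begin with {B, D}.
ε-move B → C; add C.

{B, C, D}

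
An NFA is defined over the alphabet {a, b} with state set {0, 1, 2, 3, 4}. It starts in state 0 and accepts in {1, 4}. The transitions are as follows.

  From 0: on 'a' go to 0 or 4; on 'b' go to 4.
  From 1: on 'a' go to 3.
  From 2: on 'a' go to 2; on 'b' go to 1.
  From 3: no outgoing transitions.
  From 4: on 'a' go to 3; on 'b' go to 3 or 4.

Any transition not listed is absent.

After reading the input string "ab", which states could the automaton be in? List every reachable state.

Start in {0}.
Read 'a': 0→{0, 4}; now {0, 4}.
Read 'b': 0→{4}, 4→{3, 4}; now {3, 4}.

{3, 4}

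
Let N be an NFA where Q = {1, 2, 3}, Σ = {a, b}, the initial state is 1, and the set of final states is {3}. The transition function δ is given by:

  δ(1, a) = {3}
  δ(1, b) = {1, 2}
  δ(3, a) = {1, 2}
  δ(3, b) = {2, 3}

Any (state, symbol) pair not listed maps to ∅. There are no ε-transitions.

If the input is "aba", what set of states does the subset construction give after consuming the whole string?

{1, 2}

Start in {1}.
Read 'a': {1} → {3}.
Read 'b': {3} → {2, 3}.
Read 'a': {2, 3} → {1, 2}.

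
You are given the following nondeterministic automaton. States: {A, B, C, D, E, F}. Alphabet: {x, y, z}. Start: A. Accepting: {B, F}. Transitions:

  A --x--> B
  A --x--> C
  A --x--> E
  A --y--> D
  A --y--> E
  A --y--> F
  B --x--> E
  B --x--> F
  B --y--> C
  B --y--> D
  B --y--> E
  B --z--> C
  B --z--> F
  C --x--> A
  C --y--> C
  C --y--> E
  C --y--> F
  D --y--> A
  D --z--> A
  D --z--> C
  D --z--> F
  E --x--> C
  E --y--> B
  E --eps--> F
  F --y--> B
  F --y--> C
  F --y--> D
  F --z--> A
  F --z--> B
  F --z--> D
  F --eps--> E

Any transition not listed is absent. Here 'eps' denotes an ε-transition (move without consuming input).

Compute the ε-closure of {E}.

{E, F}

Begin with {E}.
ε-move E → F; add F.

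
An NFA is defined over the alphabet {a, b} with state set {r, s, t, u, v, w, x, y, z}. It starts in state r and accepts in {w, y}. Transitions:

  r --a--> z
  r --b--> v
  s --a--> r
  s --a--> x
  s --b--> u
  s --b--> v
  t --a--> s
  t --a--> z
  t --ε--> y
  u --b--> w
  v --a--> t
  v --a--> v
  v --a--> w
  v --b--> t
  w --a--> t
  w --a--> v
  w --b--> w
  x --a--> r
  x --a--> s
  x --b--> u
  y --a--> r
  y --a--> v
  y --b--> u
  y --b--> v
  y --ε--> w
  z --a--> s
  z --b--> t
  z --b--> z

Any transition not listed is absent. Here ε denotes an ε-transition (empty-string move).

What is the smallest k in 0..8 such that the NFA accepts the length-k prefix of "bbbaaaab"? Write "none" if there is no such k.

Start in {r}.
Read 'b': {r} → {v}.
Read 'b': {v} → {t, w, y}.
None of the earlier sets intersect F, but {t, w, y} does.

2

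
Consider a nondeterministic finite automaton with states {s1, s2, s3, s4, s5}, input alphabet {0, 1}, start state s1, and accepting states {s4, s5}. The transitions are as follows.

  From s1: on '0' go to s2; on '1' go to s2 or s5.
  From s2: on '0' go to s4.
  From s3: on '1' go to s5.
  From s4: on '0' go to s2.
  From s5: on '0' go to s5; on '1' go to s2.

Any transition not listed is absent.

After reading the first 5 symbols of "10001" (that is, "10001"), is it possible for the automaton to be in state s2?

Yes

Start in {s1}.
Read '1': {s1} → {s2, s5}.
Read '0': {s2, s5} → {s4, s5}.
Read '0': {s4, s5} → {s2, s5}.
Read '0': {s2, s5} → {s4, s5}.
Read '1': {s4, s5} → {s2}.
State s2 is in {s2}.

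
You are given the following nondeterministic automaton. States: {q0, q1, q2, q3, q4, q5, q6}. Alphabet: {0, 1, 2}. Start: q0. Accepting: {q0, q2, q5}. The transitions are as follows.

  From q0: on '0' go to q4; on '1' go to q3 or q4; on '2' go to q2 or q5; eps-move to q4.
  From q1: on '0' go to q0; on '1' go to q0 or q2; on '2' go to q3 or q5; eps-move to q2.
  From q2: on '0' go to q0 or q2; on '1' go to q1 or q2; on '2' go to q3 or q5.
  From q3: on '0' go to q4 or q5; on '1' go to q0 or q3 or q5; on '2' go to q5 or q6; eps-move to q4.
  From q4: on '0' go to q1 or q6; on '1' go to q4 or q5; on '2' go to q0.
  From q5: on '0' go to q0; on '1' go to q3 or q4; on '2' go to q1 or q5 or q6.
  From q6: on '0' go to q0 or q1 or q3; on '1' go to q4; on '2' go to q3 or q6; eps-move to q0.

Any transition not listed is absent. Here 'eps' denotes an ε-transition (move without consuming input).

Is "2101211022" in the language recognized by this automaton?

Yes

Start: ε-closure({q0}) = {q0, q4}.
Read '2': q0→{q2, q5}, q4→{q0}; union {q0, q2, q5}; ε-closure = {q0, q2, q4, q5}.
Read '1': q0→{q3, q4}, q2→{q1, q2}, q4→{q4, q5}, q5→{q3, q4}; now {q1, q2, q3, q4, q5}.
Read '0': q1→{q0}, q2→{q0, q2}, q3→{q4, q5}, q4→{q1, q6}, q5→{q0}; now {q0, q1, q2, q4, q5, q6}.
Read '1': q0→{q3, q4}, q1→{q0, q2}, q2→{q1, q2}, q4→{q4, q5}, q5→{q3, q4}, q6→{q4}; now {q0, q1, q2, q3, q4, q5}.
Read '2': q0→{q2, q5}, q1→{q3, q5}, q2→{q3, q5}, q3→{q5, q6}, q4→{q0}, q5→{q1, q5, q6}; union {q0, q1, q2, q3, q5, q6}; ε-closure = {q0, q1, q2, q3, q4, q5, q6}.
Read '1': q0→{q3, q4}, q1→{q0, q2}, q2→{q1, q2}, q3→{q0, q3, q5}, q4→{q4, q5}, q5→{q3, q4}, q6→{q4}; now {q0, q1, q2, q3, q4, q5}.
Read '1': q0→{q3, q4}, q1→{q0, q2}, q2→{q1, q2}, q3→{q0, q3, q5}, q4→{q4, q5}, q5→{q3, q4}; now {q0, q1, q2, q3, q4, q5}.
Read '0': q0→{q4}, q1→{q0}, q2→{q0, q2}, q3→{q4, q5}, q4→{q1, q6}, q5→{q0}; now {q0, q1, q2, q4, q5, q6}.
Read '2': q0→{q2, q5}, q1→{q3, q5}, q2→{q3, q5}, q4→{q0}, q5→{q1, q5, q6}, q6→{q3, q6}; union {q0, q1, q2, q3, q5, q6}; ε-closure = {q0, q1, q2, q3, q4, q5, q6}.
Read '2': q0→{q2, q5}, q1→{q3, q5}, q2→{q3, q5}, q3→{q5, q6}, q4→{q0}, q5→{q1, q5, q6}, q6→{q3, q6}; union {q0, q1, q2, q3, q5, q6}; ε-closure = {q0, q1, q2, q3, q4, q5, q6}.
The final set {q0, q1, q2, q3, q4, q5, q6} contains the accepting states q0, q2, q5.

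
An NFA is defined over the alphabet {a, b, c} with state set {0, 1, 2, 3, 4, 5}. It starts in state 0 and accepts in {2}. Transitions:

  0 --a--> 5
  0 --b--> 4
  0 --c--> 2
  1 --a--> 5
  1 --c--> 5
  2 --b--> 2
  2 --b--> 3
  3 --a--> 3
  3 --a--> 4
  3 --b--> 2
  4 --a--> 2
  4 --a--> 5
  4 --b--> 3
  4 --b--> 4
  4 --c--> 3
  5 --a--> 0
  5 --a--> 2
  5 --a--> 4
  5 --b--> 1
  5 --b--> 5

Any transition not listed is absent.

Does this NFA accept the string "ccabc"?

No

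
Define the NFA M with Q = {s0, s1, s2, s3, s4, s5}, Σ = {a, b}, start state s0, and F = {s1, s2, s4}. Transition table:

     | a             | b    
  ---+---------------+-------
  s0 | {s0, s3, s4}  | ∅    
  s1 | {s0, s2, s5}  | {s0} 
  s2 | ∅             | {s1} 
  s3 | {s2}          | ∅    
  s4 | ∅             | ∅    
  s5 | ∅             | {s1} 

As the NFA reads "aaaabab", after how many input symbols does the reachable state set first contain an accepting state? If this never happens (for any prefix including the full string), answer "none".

1

Start in {s0}.
Read 'a': {s0} → {s0, s3, s4}.
None of the earlier sets intersect F, but {s0, s3, s4} does.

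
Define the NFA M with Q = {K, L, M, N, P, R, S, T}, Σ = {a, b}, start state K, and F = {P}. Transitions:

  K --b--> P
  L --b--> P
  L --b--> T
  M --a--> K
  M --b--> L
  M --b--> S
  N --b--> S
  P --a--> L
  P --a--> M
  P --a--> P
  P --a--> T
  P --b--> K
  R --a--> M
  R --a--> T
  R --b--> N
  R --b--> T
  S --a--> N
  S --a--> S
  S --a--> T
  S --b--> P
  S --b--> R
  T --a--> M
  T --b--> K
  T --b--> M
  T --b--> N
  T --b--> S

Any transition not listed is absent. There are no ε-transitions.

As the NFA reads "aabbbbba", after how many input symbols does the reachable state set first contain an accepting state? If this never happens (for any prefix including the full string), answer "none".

Start in {K}.
Read 'a': K→∅; now ∅.
The set is empty and remains empty for the remaining 7 symbols.
No reachable set along the way intersects F.

none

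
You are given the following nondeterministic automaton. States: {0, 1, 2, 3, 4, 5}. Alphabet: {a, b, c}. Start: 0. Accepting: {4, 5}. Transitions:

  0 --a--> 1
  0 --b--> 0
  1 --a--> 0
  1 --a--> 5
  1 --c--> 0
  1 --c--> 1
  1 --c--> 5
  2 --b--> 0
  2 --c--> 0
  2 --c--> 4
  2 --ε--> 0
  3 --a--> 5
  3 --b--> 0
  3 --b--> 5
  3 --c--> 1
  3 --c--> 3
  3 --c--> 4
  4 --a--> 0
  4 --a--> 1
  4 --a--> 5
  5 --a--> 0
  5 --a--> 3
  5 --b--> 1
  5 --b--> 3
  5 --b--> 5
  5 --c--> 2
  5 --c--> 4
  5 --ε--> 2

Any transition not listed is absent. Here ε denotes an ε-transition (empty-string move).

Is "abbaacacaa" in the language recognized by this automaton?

No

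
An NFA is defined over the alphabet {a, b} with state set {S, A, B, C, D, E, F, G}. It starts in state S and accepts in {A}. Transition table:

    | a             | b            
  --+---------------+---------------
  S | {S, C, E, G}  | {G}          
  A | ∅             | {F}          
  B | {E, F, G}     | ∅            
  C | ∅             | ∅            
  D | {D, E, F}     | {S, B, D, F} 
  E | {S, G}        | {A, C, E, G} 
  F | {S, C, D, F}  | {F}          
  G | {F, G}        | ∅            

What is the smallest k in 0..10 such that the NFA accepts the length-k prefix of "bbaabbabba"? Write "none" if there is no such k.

none

Start in {S}.
Read 'b': {S} → {G}.
Read 'b': {G} → ∅.
The set is empty and remains empty for the remaining 8 symbols.
No reachable set along the way intersects F.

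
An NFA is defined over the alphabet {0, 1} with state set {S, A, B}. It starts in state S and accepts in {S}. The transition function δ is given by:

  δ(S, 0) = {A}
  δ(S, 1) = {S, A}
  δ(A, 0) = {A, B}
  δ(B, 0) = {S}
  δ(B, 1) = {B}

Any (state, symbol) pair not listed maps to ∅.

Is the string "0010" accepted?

Start in {S}.
Read '0': S→{A}; now {A}.
Read '0': A→{A, B}; now {A, B}.
Read '1': A→∅, B→{B}; now {B}.
Read '0': B→{S}; now {S}.
The final set {S} contains the accepting state S.

Yes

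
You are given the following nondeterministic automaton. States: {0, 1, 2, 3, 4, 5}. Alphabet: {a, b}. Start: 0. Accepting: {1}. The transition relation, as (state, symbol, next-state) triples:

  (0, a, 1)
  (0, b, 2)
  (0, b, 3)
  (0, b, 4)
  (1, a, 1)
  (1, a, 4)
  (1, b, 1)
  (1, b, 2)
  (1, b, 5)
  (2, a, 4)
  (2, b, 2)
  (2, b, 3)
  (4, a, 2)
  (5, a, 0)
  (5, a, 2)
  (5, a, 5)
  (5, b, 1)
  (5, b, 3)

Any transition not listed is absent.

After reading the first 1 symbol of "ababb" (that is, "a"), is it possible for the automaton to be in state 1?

Yes

Start in {0}.
Read 'a': 0→{1}; now {1}.
State 1 is in {1}.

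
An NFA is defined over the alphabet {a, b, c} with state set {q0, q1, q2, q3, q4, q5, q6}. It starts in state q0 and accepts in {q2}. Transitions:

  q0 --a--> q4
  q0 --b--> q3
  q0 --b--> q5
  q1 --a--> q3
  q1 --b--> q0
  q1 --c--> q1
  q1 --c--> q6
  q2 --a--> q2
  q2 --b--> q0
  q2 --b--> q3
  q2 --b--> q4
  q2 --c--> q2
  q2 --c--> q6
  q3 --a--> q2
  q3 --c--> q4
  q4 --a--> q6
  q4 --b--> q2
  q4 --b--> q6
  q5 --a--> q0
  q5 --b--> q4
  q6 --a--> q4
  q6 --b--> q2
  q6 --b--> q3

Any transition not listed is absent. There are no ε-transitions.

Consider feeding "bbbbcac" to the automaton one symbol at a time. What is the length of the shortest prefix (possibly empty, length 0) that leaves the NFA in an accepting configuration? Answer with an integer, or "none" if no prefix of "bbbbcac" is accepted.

3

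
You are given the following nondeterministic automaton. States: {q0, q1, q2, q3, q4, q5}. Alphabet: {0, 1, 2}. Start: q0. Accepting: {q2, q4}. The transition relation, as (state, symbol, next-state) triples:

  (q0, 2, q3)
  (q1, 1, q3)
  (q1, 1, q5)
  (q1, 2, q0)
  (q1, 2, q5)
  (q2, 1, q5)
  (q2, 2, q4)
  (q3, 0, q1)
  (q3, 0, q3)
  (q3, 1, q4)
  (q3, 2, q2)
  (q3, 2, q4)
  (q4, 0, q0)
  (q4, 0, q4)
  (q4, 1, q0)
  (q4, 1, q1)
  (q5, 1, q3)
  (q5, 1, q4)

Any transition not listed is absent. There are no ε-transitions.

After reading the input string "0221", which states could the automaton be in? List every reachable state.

Start in {q0}.
Read '0': {q0} → ∅.
The set is empty and remains empty for the remaining 3 symbols.

∅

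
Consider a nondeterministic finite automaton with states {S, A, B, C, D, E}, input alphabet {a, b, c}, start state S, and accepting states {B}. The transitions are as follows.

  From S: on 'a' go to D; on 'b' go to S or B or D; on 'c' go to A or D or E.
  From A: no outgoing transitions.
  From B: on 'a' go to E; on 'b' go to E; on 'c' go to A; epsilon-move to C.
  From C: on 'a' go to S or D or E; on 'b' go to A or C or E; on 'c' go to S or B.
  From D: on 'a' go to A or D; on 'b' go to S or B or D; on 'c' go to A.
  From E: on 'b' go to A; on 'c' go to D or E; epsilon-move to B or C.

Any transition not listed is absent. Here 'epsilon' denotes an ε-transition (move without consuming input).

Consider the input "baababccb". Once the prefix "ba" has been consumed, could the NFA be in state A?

Yes

Start in {S}.
Read 'b': S→{S, B, D}; union {S, B, D}; ε-closure = {S, B, C, D}.
Read 'a': S→{D}, B→{E}, C→{S, D, E}, D→{A, D}; union {S, A, D, E}; ε-closure = {S, A, B, C, D, E}.
State A is in {S, A, B, C, D, E}.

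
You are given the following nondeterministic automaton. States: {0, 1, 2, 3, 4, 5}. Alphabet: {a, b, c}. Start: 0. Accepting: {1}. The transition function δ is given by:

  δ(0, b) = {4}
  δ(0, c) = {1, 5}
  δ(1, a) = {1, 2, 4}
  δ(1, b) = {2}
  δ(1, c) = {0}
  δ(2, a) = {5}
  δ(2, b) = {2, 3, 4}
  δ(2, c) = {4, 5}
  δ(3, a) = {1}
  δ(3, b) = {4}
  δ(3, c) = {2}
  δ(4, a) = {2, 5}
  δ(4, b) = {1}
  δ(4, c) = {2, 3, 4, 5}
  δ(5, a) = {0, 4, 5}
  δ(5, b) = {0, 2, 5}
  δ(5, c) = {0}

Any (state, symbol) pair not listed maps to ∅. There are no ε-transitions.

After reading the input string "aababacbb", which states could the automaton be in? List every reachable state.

Start in {0}.
Read 'a': 0→∅; now ∅.
The set is empty and remains empty for the remaining 8 symbols.

∅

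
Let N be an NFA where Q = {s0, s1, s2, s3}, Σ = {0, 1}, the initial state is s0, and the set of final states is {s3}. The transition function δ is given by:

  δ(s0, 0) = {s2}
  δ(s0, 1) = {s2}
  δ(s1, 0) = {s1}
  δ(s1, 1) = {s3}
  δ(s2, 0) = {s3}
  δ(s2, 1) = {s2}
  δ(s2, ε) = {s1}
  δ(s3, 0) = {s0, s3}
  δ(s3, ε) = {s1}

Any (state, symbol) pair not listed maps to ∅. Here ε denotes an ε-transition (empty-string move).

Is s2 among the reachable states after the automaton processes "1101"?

Start in {s0}.
Read '1': {s0} → {s1, s2}.
Read '1': {s1, s2} → {s1, s2, s3}.
Read '0': {s1, s2, s3} → {s0, s1, s3}.
Read '1': {s0, s1, s3} → {s1, s2, s3}.
State s2 is in {s1, s2, s3}.

Yes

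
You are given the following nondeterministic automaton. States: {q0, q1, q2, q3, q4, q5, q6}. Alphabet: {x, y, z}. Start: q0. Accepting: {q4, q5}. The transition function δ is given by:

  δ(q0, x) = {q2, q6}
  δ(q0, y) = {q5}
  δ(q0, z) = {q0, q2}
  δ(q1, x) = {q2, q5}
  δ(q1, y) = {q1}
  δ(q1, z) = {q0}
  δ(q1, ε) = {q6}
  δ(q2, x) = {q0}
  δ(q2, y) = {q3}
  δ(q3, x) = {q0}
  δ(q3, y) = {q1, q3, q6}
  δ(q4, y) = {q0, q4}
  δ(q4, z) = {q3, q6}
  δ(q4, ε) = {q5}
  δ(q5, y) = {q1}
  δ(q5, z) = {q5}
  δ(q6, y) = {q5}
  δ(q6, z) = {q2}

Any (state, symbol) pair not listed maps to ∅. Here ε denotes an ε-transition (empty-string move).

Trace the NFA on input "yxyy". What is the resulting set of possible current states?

∅

Start in {q0}.
Read 'y': q0→{q5}; now {q5}.
Read 'x': q5→∅; now ∅.
The set is empty and remains empty for the remaining 2 symbols.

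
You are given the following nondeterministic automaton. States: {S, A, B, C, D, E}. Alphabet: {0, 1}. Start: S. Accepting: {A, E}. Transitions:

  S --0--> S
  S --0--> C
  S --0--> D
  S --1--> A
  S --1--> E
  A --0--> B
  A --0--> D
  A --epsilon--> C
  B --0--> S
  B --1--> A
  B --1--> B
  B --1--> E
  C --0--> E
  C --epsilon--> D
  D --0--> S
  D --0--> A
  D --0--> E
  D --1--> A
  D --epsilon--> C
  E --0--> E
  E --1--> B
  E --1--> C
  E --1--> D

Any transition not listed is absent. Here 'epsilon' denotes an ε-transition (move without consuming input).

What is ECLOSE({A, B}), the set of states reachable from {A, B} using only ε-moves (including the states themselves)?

Begin with {A, B}.
ε-move A → C; add C.
ε-move C → D; add D.

{A, B, C, D}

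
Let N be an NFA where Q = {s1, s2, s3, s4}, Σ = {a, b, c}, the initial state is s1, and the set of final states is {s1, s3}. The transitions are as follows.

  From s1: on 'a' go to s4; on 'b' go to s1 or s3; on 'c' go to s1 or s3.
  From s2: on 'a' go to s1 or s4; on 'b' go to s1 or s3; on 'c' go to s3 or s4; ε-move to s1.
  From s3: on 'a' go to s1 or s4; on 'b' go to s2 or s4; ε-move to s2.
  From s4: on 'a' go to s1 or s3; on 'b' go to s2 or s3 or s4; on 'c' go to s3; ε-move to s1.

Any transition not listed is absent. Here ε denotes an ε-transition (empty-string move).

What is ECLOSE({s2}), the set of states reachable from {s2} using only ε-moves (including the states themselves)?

Begin with {s2}.
ε-move s2 → s1; add s1.

{s1, s2}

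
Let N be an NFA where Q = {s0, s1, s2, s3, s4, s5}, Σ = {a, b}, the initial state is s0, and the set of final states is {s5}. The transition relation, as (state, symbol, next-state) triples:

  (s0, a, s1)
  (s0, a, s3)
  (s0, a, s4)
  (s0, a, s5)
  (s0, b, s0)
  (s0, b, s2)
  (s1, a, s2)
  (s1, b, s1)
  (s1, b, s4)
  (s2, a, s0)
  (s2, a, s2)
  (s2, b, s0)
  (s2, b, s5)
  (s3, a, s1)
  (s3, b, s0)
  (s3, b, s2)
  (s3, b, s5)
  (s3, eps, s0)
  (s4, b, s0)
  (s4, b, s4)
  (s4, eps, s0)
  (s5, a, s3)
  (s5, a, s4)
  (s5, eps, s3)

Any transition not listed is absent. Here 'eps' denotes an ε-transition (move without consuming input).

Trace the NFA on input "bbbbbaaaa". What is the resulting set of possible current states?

{s0, s1, s2, s3, s4, s5}

Start in {s0}.
Read 'b': {s0} → {s0, s2}.
Read 'b': {s0, s2} → {s0, s2, s3, s5}.
Read 'b': {s0, s2, s3, s5} → {s0, s2, s3, s5}.
Read 'b': {s0, s2, s3, s5} → {s0, s2, s3, s5}.
Read 'b': {s0, s2, s3, s5} → {s0, s2, s3, s5}.
Read 'a': {s0, s2, s3, s5} → {s0, s1, s2, s3, s4, s5}.
Read 'a': {s0, s1, s2, s3, s4, s5} → {s0, s1, s2, s3, s4, s5}.
Read 'a': {s0, s1, s2, s3, s4, s5} → {s0, s1, s2, s3, s4, s5}.
Read 'a': {s0, s1, s2, s3, s4, s5} → {s0, s1, s2, s3, s4, s5}.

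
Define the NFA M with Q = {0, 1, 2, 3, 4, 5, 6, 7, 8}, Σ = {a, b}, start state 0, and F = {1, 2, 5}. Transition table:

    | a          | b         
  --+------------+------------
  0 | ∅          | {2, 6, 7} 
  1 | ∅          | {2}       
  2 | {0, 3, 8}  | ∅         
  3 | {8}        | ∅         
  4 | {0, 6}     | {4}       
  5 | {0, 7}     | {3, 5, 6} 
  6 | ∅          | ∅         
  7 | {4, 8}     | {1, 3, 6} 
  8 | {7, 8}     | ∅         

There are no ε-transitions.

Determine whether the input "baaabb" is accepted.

Yes

Start in {0}.
Read 'b': {0} → {2, 6, 7}.
Read 'a': {2, 6, 7} → {0, 3, 4, 8}.
Read 'a': {0, 3, 4, 8} → {0, 6, 7, 8}.
Read 'a': {0, 6, 7, 8} → {4, 7, 8}.
Read 'b': {4, 7, 8} → {1, 3, 4, 6}.
Read 'b': {1, 3, 4, 6} → {2, 4}.
The final set {2, 4} contains the accepting state 2.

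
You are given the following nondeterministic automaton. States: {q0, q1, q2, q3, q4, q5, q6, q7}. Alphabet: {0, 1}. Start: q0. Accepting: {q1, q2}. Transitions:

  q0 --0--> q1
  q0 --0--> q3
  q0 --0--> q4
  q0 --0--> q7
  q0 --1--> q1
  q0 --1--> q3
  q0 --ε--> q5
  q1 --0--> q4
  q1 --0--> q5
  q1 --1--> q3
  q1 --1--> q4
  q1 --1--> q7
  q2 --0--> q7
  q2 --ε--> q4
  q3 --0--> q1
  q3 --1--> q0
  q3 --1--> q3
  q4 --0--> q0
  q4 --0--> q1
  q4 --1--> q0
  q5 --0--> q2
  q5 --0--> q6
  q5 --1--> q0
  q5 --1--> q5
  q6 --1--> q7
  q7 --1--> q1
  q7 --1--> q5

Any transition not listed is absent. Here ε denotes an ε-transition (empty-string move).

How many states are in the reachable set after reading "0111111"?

Start: ε-closure({q0}) = {q0, q5}.
Read '0': q0→{q1, q3, q4, q7}, q5→{q2, q6}; now {q1, q2, q3, q4, q6, q7}.
Read '1': q1→{q3, q4, q7}, q2→∅, q3→{q0, q3}, q4→{q0}, q6→{q7}, q7→{q1, q5}; now {q0, q1, q3, q4, q5, q7}.
Read '1': q0→{q1, q3}, q1→{q3, q4, q7}, q3→{q0, q3}, q4→{q0}, q5→{q0, q5}, q7→{q1, q5}; now {q0, q1, q3, q4, q5, q7}.
Read '1': q0→{q1, q3}, q1→{q3, q4, q7}, q3→{q0, q3}, q4→{q0}, q5→{q0, q5}, q7→{q1, q5}; now {q0, q1, q3, q4, q5, q7}.
Read '1': q0→{q1, q3}, q1→{q3, q4, q7}, q3→{q0, q3}, q4→{q0}, q5→{q0, q5}, q7→{q1, q5}; now {q0, q1, q3, q4, q5, q7}.
Read '1': q0→{q1, q3}, q1→{q3, q4, q7}, q3→{q0, q3}, q4→{q0}, q5→{q0, q5}, q7→{q1, q5}; now {q0, q1, q3, q4, q5, q7}.
Read '1': q0→{q1, q3}, q1→{q3, q4, q7}, q3→{q0, q3}, q4→{q0}, q5→{q0, q5}, q7→{q1, q5}; now {q0, q1, q3, q4, q5, q7}.
That set has 6 states.

6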